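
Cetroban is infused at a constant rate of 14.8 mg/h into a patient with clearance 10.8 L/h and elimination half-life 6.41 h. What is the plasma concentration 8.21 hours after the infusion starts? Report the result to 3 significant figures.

Css = rate / CL = 14.8 / 10.8 = 1.370 mg/L
k = ln 2 / 6.41 = 0.1081 h⁻¹
C(t) = Css (1 − e^(−kt)) = 1.370 × (1 − e^(−0.8878)) = 1.370 × 0.5884 ≈ 0.806 mg/L

0.806 mg/L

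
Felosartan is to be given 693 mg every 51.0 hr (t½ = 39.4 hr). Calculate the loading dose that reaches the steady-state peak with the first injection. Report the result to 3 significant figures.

k = ln 2 / 39.4 = 0.01759 hr⁻¹
Accumulation ratio R = 1 / (1 − e^(−kτ)) = 1 / (1 − e^(−0.01759×51.0)) = 1 / (1 − 0.4077) = 1.688
Loading dose = maintenance dose × R = 693 × 1.688 ≈ 1170 mg

1170 mg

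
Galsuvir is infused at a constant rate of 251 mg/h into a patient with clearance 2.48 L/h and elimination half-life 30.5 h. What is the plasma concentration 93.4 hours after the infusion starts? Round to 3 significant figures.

89.1 µg/mL

Css = rate / CL = 251 / 2.48 = 101.2 µg/mL
k = ln 2 / 30.5 = 0.02273 h⁻¹
C(t) = Css (1 − e^(−kt)) = 101.2 × (1 − e^(−2.123)) = 101.2 × 0.8803 ≈ 89.1 µg/mL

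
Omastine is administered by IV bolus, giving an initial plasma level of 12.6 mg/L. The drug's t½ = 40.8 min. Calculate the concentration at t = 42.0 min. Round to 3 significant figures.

k = ln 2 / 40.8 = 0.01699 min⁻¹
C(t) = C₀ e^(−kt) = 12.6 × e^(−0.01699 × 42.0) = 12.6 × e^(−0.7135) = 12.6 × 0.4899 ≈ 6.17 mg/L

6.17 mg/L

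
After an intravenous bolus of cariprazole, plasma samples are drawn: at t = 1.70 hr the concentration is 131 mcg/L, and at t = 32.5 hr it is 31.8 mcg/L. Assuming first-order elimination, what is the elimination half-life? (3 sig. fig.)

k = ln(C₁/C₂) / (t₂ − t₁) = ln(131/31.8) / (32.5 − 1.70)
  = 1.416 / 30.80 = 0.04597 hr⁻¹
t½ = ln 2 / k = ln 2 / 0.04597 ≈ 15.1 hours

15.1 hours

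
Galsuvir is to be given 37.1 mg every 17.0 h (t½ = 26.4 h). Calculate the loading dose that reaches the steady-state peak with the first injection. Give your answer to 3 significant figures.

103 mg

k = ln 2 / 26.4 = 0.02626 h⁻¹
Accumulation ratio R = 1 / (1 − e^(−kτ)) = 1 / (1 − e^(−0.02626×17.0)) = 1 / (1 − 0.6400) = 2.777
Loading dose = maintenance dose × R = 37.1 × 2.777 ≈ 103 mg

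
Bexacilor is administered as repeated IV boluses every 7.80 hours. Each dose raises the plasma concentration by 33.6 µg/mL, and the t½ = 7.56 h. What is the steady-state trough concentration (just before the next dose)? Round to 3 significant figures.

k = ln 2 / 7.56 = 0.09169 h⁻¹
Fraction remaining after one interval: e^(−kτ) = e^(−0.09169 × 7.80) = 0.4891
R = 1 / (1 − 0.4891) = 1.957
Css,max = 33.6 × 1.957 = 65.77 µg/mL
Css,min = Css,max × e^(−kτ) = 65.77 × 0.4891 ≈ 32.2 µg/mL

32.2 µg/mL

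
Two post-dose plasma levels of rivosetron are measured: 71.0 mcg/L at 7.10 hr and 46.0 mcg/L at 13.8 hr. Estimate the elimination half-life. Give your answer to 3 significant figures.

k = ln(C₁/C₂) / (t₂ − t₁) = ln(71.0/46.0) / (13.8 − 7.10)
  = 0.4340 / 6.700 = 0.06478 hr⁻¹
t½ = ln 2 / k = ln 2 / 0.06478 ≈ 10.7 hours

10.7 hours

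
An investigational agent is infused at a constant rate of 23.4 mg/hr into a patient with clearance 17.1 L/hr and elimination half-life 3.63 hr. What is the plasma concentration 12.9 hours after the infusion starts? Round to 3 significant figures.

1.25 µg/mL

Css = rate / CL = 23.4 / 17.1 = 1.368 µg/mL
k = ln 2 / 3.63 = 0.1909 hr⁻¹
C(t) = Css (1 − e^(−kt)) = 1.368 × (1 − e^(−2.463)) = 1.368 × 0.9148 ≈ 1.25 µg/mL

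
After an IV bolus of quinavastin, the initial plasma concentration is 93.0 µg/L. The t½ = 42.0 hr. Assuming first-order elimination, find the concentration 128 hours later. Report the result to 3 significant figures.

11.2 µg/L

k = ln 2 / 42.0 = 0.01650 hr⁻¹
128 hr is 3.048 half-lives, so C = 93.0 × (1/2)^3.048 = 93.0 × 0.1209 ≈ 11.2 µg/L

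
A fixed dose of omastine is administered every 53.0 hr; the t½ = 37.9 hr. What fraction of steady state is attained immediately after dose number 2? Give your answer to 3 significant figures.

0.856

k = ln 2 / 37.9 = 0.01829 hr⁻¹
f_n = 1 − e^(−nkτ) = 1 − e^(−2 × 0.01829 × 53.0) = 1 − e^(−1.939) = 1 − 0.1439 ≈ 0.856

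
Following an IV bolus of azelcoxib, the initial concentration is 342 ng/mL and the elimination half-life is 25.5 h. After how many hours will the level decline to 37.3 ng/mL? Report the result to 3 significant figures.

81.5 hours

k = ln 2 / 25.5 = 0.02718 h⁻¹
C(t) = C₀ e^(−kt)  ⇒  t = ln(C₀/C) / k
t = ln(342/37.3) / 0.02718 = 2.216 / 0.02718 ≈ 81.5 hours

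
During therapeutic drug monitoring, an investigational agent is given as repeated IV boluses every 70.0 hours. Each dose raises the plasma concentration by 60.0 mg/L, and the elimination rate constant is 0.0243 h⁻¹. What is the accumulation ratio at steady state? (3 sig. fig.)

1.22

Fraction remaining after one interval: e^(−kτ) = e^(−0.02430 × 70.0) = 0.1825
R = 1 / (1 − 0.1825) = 1 / 0.8175 ≈ 1.22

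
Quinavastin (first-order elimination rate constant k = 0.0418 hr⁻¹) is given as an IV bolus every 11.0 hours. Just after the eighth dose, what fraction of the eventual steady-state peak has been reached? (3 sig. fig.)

0.975

f_n = 1 − e^(−nkτ) = 1 − e^(−8 × 0.04180 × 11.0) = 1 − e^(−3.678) = 1 − 0.02526 ≈ 0.975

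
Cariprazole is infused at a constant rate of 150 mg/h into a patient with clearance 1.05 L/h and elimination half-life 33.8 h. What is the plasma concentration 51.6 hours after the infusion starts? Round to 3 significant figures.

Css = rate / CL = 150 / 1.05 = 142.9 µg/mL
k = ln 2 / 33.8 = 0.02051 h⁻¹
C(t) = Css (1 − e^(−kt)) = 142.9 × (1 − e^(−1.058)) = 142.9 × 0.6529 ≈ 93.3 µg/mL

93.3 µg/mL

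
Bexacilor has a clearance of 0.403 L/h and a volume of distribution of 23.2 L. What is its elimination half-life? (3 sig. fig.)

k = CL / V = 0.403 / 23.2 = 0.01737 h⁻¹
t½ = ln 2 / k = ln 2 / 0.01737 ≈ 39.9 hours

39.9 hours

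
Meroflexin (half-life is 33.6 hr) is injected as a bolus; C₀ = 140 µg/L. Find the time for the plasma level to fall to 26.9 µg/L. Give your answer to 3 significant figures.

k = ln 2 / 33.6 = 0.02063 hr⁻¹
C(t) = C₀ e^(−kt)  ⇒  t = ln(C₀/C) / k
t = ln(140/26.9) / 0.02063 = 1.650 / 0.02063 ≈ 80.0 hours

80.0 hours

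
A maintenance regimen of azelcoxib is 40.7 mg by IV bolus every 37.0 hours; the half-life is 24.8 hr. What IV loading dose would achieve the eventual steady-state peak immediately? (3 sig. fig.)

k = ln 2 / 24.8 = 0.02795 hr⁻¹
Accumulation ratio R = 1 / (1 − e^(−kτ)) = 1 / (1 − e^(−0.02795×37.0)) = 1 / (1 − 0.3555) = 1.552
Loading dose = maintenance dose × R = 40.7 × 1.552 ≈ 63.2 mg

63.2 mg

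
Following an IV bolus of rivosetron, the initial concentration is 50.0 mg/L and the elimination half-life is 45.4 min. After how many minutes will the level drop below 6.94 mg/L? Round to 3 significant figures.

129 minutes

k = ln 2 / 45.4 = 0.01527 min⁻¹
C(t) = C₀ e^(−kt)  ⇒  t = ln(C₀/C) / k
t = ln(50.0/6.94) / 0.01527 = 1.975 / 0.01527 ≈ 129 minutes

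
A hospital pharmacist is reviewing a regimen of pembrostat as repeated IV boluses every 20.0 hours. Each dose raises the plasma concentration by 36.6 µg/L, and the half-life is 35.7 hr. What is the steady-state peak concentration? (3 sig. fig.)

k = ln 2 / 35.7 = 0.01942 hr⁻¹
Fraction remaining after one interval: e^(−kτ) = e^(−0.01942 × 20.0) = 0.6782
R = 1 / (1 − 0.6782) = 3.107
Css,max = 36.6 × 3.107 ≈ 114 µg/L

114 µg/L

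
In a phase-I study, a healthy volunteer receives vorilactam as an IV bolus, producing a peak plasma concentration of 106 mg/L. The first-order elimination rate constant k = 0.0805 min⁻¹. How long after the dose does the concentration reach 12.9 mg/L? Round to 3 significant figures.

C(t) = C₀ e^(−kt)  ⇒  t = ln(C₀/C) / k
t = ln(106/12.9) / 0.08050 = 2.106 / 0.08050 ≈ 26.2 minutes

26.2 minutes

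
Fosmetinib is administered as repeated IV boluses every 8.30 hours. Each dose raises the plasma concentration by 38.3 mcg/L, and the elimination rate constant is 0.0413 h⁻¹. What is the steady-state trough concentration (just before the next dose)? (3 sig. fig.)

93.7 mcg/L

Fraction remaining after one interval: e^(−kτ) = e^(−0.04130 × 8.30) = 0.7098
R = 1 / (1 − 0.7098) = 3.446
Css,max = 38.3 × 3.446 = 132.0 mcg/L
Css,min = Css,max × e^(−kτ) = 132.0 × 0.7098 ≈ 93.7 mcg/L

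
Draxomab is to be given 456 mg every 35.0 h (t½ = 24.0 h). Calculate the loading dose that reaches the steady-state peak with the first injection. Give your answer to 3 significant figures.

717 mg

k = ln 2 / 24.0 = 0.02888 h⁻¹
Accumulation ratio R = 1 / (1 − e^(−kτ)) = 1 / (1 − e^(−0.02888×35.0)) = 1 / (1 − 0.3639) = 1.572
Loading dose = maintenance dose × R = 456 × 1.572 ≈ 717 mg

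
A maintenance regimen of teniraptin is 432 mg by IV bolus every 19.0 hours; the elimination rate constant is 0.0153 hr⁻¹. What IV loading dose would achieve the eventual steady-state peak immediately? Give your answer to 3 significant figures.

Accumulation ratio R = 1 / (1 − e^(−kτ)) = 1 / (1 − e^(−0.01530×19.0)) = 1 / (1 − 0.7477) = 3.964
Loading dose = maintenance dose × R = 432 × 3.964 ≈ 1710 mg

1710 mg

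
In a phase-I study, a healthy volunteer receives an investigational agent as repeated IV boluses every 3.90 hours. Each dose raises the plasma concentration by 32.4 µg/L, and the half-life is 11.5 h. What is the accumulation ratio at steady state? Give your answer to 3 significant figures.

4.77

k = ln 2 / 11.5 = 0.06027 h⁻¹
Fraction remaining after one interval: e^(−kτ) = e^(−0.06027 × 3.90) = 0.7905
R = 1 / (1 − 0.7905) = 1 / 0.2095 ≈ 4.77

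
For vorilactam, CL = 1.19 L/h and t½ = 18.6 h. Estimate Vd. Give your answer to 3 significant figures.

31.9 L

k = ln 2 / t½ = ln 2 / 18.6 = 0.03727 h⁻¹
V = CL / k = 1.19 / 0.03727 ≈ 31.9 L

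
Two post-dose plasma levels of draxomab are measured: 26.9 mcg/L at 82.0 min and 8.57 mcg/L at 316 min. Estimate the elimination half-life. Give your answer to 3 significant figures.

142 minutes

k = ln(C₁/C₂) / (t₂ − t₁) = ln(26.9/8.57) / (316 − 82.0)
  = 1.144 / 234.0 = 0.004888 min⁻¹
t½ = ln 2 / k = ln 2 / 0.004888 ≈ 142 minutes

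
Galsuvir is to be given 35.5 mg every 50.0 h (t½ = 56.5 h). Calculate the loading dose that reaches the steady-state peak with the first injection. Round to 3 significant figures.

k = ln 2 / 56.5 = 0.01227 h⁻¹
Accumulation ratio R = 1 / (1 − e^(−kτ)) = 1 / (1 − e^(−0.01227×50.0)) = 1 / (1 − 0.5415) = 2.181
Loading dose = maintenance dose × R = 35.5 × 2.181 ≈ 77.4 mg

77.4 mg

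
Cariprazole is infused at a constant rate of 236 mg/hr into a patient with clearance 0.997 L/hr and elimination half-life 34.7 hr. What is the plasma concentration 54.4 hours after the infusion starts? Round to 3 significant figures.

157 µg/mL

Css = rate / CL = 236 / 0.997 = 236.7 µg/mL
k = ln 2 / 34.7 = 0.01998 hr⁻¹
C(t) = Css (1 − e^(−kt)) = 236.7 × (1 − e^(−1.087)) = 236.7 × 0.6627 ≈ 157 µg/mL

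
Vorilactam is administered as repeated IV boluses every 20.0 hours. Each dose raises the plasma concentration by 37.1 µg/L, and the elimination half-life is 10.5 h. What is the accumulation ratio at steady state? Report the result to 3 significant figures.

k = ln 2 / 10.5 = 0.06601 h⁻¹
Fraction remaining after one interval: e^(−kτ) = e^(−0.06601 × 20.0) = 0.2671
R = 1 / (1 − 0.2671) = 1 / 0.7329 ≈ 1.36

1.36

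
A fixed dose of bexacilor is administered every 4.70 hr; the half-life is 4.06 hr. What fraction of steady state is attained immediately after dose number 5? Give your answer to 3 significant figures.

k = ln 2 / 4.06 = 0.1707 hr⁻¹
f_n = 1 − e^(−nkτ) = 1 − e^(−5 × 0.1707 × 4.70) = 1 − e^(−4.012) = 1 − 0.01810 ≈ 0.982

0.982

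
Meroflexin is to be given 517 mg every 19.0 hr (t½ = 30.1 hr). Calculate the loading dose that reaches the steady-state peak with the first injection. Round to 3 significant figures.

k = ln 2 / 30.1 = 0.02303 hr⁻¹
Accumulation ratio R = 1 / (1 − e^(−kτ)) = 1 / (1 − e^(−0.02303×19.0)) = 1 / (1 − 0.6456) = 2.822
Loading dose = maintenance dose × R = 517 × 2.822 ≈ 1460 mg

1460 mg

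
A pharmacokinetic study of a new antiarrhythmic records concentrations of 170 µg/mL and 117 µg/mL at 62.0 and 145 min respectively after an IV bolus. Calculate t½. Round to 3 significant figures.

k = ln(C₁/C₂) / (t₂ − t₁) = ln(170/117) / (145 − 62.0)
  = 0.3736 / 83.00 = 0.004502 min⁻¹
t½ = ln 2 / k = ln 2 / 0.004502 ≈ 154 minutes

154 minutes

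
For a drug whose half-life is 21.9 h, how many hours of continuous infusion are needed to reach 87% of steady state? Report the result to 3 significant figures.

64.5 hours

k = ln 2 / 21.9 = 0.03165 h⁻¹
f = 1 − e^(−kt)  ⇒  t = −ln(1 − f) / k
t = −ln(1 − 0.87) / 0.03165 = 2.040 / 0.03165 ≈ 64.5 hours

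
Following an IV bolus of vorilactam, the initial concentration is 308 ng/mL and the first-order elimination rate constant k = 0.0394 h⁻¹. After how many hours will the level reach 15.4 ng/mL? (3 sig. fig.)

C(t) = C₀ e^(−kt)  ⇒  t = ln(C₀/C) / k
t = ln(308/15.4) / 0.03940 = 2.996 / 0.03940 ≈ 76.0 hours

76.0 hours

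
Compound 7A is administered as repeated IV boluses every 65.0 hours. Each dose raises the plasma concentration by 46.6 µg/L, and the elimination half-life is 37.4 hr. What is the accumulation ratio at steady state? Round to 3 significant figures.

1.43

k = ln 2 / 37.4 = 0.01853 hr⁻¹
Fraction remaining after one interval: e^(−kτ) = e^(−0.01853 × 65.0) = 0.2998
R = 1 / (1 − 0.2998) = 1 / 0.7002 ≈ 1.43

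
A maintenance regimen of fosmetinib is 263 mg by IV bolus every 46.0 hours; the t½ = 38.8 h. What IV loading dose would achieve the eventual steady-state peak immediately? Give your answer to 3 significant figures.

469 mg

k = ln 2 / 38.8 = 0.01786 h⁻¹
Accumulation ratio R = 1 / (1 − e^(−kτ)) = 1 / (1 − e^(−0.01786×46.0)) = 1 / (1 − 0.4397) = 1.785
Loading dose = maintenance dose × R = 263 × 1.785 ≈ 469 mg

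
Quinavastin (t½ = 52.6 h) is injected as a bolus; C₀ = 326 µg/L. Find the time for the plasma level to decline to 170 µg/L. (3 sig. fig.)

49.4 hours

k = ln 2 / 52.6 = 0.01318 h⁻¹
C(t) = C₀ e^(−kt)  ⇒  t = ln(C₀/C) / k
t = ln(326/170) / 0.01318 = 0.6511 / 0.01318 ≈ 49.4 hours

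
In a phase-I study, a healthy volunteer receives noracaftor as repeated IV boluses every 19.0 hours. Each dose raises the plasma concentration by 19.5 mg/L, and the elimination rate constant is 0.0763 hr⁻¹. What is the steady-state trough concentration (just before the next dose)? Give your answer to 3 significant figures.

5.98 mg/L

Fraction remaining after one interval: e^(−kτ) = e^(−0.07630 × 19.0) = 0.2346
R = 1 / (1 − 0.2346) = 1.307
Css,max = 19.5 × 1.307 = 25.48 mg/L
Css,min = Css,max × e^(−kτ) = 25.48 × 0.2346 ≈ 5.98 mg/L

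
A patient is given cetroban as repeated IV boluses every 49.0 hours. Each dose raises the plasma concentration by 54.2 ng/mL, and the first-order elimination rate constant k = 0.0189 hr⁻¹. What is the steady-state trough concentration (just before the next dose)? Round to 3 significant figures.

Fraction remaining after one interval: e^(−kτ) = e^(−0.01890 × 49.0) = 0.3961
R = 1 / (1 − 0.3961) = 1.656
Css,max = 54.2 × 1.656 = 89.75 ng/mL
Css,min = Css,max × e^(−kτ) = 89.75 × 0.3961 ≈ 35.5 ng/mL

35.5 ng/mL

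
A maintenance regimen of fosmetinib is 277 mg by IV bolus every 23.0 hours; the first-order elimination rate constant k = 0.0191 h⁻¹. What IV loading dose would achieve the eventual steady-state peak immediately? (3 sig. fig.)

Accumulation ratio R = 1 / (1 − e^(−kτ)) = 1 / (1 − e^(−0.01910×23.0)) = 1 / (1 − 0.6445) = 2.813
Loading dose = maintenance dose × R = 277 × 2.813 ≈ 779 mg

779 mg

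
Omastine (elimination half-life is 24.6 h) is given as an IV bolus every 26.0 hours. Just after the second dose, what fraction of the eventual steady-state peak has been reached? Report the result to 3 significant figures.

k = ln 2 / 24.6 = 0.02818 h⁻¹
f_n = 1 − e^(−nkτ) = 1 − e^(−2 × 0.02818 × 26.0) = 1 − e^(−1.465) = 1 − 0.2310 ≈ 0.769

0.769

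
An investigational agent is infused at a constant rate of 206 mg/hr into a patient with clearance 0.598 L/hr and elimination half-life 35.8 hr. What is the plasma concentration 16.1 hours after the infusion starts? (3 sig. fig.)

92.3 µg/mL

Css = rate / CL = 206 / 0.598 = 344.5 µg/mL
k = ln 2 / 35.8 = 0.01936 hr⁻¹
C(t) = Css (1 − e^(−kt)) = 344.5 × (1 − e^(−0.3117)) = 344.5 × 0.2678 ≈ 92.3 µg/mL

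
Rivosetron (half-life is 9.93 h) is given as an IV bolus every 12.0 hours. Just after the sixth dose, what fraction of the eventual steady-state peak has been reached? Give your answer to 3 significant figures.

k = ln 2 / 9.93 = 0.06980 h⁻¹
f_n = 1 − e^(−nkτ) = 1 − e^(−6 × 0.06980 × 12.0) = 1 − e^(−5.026) = 1 − 0.006566 ≈ 0.993

0.993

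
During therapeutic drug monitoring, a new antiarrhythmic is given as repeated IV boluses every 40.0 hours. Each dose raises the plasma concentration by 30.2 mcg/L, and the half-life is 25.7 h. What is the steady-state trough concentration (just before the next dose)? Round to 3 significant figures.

15.6 mcg/L

k = ln 2 / 25.7 = 0.02697 h⁻¹
Fraction remaining after one interval: e^(−kτ) = e^(−0.02697 × 40.0) = 0.3400
R = 1 / (1 − 0.3400) = 1.515
Css,max = 30.2 × 1.515 = 45.76 mcg/L
Css,min = Css,max × e^(−kτ) = 45.76 × 0.3400 ≈ 15.6 mcg/L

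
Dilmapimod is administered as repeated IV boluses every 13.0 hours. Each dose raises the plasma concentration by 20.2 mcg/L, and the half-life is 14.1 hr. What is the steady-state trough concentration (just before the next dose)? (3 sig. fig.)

k = ln 2 / 14.1 = 0.04916 hr⁻¹
Fraction remaining after one interval: e^(−kτ) = e^(−0.04916 × 13.0) = 0.5278
R = 1 / (1 − 0.5278) = 2.118
Css,max = 20.2 × 2.118 = 42.78 mcg/L
Css,min = Css,max × e^(−kτ) = 42.78 × 0.5278 ≈ 22.6 mcg/L

22.6 mcg/L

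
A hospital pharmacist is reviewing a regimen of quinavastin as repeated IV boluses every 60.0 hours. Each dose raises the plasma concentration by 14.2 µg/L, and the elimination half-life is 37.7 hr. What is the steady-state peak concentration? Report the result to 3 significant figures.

21.3 µg/L

k = ln 2 / 37.7 = 0.01839 hr⁻¹
Fraction remaining after one interval: e^(−kτ) = e^(−0.01839 × 60.0) = 0.3318
R = 1 / (1 − 0.3318) = 1.497
Css,max = 14.2 × 1.497 ≈ 21.3 µg/L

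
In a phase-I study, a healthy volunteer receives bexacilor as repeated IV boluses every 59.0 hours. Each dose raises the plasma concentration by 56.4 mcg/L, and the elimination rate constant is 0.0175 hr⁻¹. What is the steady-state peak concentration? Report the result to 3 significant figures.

87.6 mcg/L

Fraction remaining after one interval: e^(−kτ) = e^(−0.01750 × 59.0) = 0.3561
R = 1 / (1 − 0.3561) = 1.553
Css,max = 56.4 × 1.553 ≈ 87.6 mcg/L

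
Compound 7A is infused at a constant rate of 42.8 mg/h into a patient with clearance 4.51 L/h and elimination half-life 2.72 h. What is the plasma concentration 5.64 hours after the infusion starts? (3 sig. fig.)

Css = rate / CL = 42.8 / 4.51 = 9.490 µg/mL
k = ln 2 / 2.72 = 0.2548 h⁻¹
C(t) = Css (1 − e^(−kt)) = 9.490 × (1 − e^(−1.437)) = 9.490 × 0.7624 ≈ 7.24 µg/mL

7.24 µg/mL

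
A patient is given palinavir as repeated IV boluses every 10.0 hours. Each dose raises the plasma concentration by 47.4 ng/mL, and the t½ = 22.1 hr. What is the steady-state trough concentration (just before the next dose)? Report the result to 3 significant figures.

k = ln 2 / 22.1 = 0.03136 hr⁻¹
Fraction remaining after one interval: e^(−kτ) = e^(−0.03136 × 10.0) = 0.7308
R = 1 / (1 − 0.7308) = 3.714
Css,max = 47.4 × 3.714 = 176.1 ng/mL
Css,min = Css,max × e^(−kτ) = 176.1 × 0.7308 ≈ 129 ng/mL

129 ng/mL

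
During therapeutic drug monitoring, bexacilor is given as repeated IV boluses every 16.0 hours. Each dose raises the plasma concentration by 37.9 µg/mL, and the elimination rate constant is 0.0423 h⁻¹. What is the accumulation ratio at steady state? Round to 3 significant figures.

Fraction remaining after one interval: e^(−kτ) = e^(−0.04230 × 16.0) = 0.5082
R = 1 / (1 − 0.5082) = 1 / 0.4918 ≈ 2.03

2.03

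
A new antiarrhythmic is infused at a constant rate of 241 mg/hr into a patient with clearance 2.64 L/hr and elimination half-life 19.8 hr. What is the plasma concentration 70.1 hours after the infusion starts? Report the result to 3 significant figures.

83.4 µg/mL

Css = rate / CL = 241 / 2.64 = 91.29 µg/mL
k = ln 2 / 19.8 = 0.03501 hr⁻¹
C(t) = Css (1 − e^(−kt)) = 91.29 × (1 − e^(−2.454)) = 91.29 × 0.9141 ≈ 83.4 µg/mL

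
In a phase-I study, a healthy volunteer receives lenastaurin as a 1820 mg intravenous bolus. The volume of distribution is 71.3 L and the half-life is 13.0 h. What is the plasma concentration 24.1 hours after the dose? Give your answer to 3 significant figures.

C₀ = dose / V = 1820 / 71.3 = 25.53 mg/L
k = ln 2 / 13.0 = 0.05332 h⁻¹
C(t) = C₀ e^(−kt) = 25.53 × e^(−0.05332 × 24.1) = 25.53 × e^(−1.285) = 25.53 × 0.2767 ≈ 7.06 mg/L

7.06 mg/L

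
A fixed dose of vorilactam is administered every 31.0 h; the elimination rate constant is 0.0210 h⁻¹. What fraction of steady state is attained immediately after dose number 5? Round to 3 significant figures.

f_n = 1 − e^(−nkτ) = 1 − e^(−5 × 0.02100 × 31.0) = 1 − e^(−3.255) = 1 − 0.03858 ≈ 0.961

0.961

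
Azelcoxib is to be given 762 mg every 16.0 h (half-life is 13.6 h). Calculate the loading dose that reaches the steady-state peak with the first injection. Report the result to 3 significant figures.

1370 mg

k = ln 2 / 13.6 = 0.05097 h⁻¹
Accumulation ratio R = 1 / (1 − e^(−kτ)) = 1 / (1 − e^(−0.05097×16.0)) = 1 / (1 − 0.4424) = 1.794
Loading dose = maintenance dose × R = 762 × 1.794 ≈ 1370 mg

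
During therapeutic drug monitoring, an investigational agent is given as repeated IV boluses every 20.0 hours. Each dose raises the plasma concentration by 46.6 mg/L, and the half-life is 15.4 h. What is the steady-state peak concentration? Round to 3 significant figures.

78.5 mg/L

k = ln 2 / 15.4 = 0.04501 h⁻¹
Fraction remaining after one interval: e^(−kτ) = e^(−0.04501 × 20.0) = 0.4065
R = 1 / (1 − 0.4065) = 1.685
Css,max = 46.6 × 1.685 ≈ 78.5 mg/L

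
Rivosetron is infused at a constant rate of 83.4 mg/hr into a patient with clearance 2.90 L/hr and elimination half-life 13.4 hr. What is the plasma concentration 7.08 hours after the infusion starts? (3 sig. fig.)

Css = rate / CL = 83.4 / 2.90 = 28.76 µg/mL
k = ln 2 / 13.4 = 0.05173 hr⁻¹
C(t) = Css (1 − e^(−kt)) = 28.76 × (1 − e^(−0.3662)) = 28.76 × 0.3067 ≈ 8.82 µg/mL

8.82 µg/mL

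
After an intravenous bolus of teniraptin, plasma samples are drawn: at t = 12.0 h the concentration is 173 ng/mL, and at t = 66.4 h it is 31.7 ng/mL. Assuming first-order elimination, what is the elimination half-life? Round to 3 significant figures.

k = ln(C₁/C₂) / (t₂ − t₁) = ln(173/31.7) / (66.4 − 12.0)
  = 1.697 / 54.40 = 0.03119 h⁻¹
t½ = ln 2 / k = ln 2 / 0.03119 ≈ 22.2 hours

22.2 hours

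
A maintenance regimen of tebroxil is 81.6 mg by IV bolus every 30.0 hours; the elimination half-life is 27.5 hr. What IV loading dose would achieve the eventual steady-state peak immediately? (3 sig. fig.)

k = ln 2 / 27.5 = 0.02521 hr⁻¹
Accumulation ratio R = 1 / (1 − e^(−kτ)) = 1 / (1 − e^(−0.02521×30.0)) = 1 / (1 − 0.4695) = 1.885
Loading dose = maintenance dose × R = 81.6 × 1.885 ≈ 154 mg

154 mg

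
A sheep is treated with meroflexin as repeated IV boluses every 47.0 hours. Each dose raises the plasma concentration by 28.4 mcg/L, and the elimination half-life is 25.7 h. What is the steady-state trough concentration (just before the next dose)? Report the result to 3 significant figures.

k = ln 2 / 25.7 = 0.02697 h⁻¹
Fraction remaining after one interval: e^(−kτ) = e^(−0.02697 × 47.0) = 0.2815
R = 1 / (1 − 0.2815) = 1.392
Css,max = 28.4 × 1.392 = 39.53 mcg/L
Css,min = Css,max × e^(−kτ) = 39.53 × 0.2815 ≈ 11.1 mcg/L

11.1 mcg/L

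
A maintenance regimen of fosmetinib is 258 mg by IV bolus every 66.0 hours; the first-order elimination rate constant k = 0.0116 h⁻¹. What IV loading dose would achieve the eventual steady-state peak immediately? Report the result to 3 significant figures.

Accumulation ratio R = 1 / (1 − e^(−kτ)) = 1 / (1 − e^(−0.01160×66.0)) = 1 / (1 − 0.4651) = 1.869
Loading dose = maintenance dose × R = 258 × 1.869 ≈ 482 mg

482 mg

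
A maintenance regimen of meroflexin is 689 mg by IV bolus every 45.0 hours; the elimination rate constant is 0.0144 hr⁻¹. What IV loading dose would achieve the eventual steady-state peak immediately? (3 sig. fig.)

1440 mg

Accumulation ratio R = 1 / (1 − e^(−kτ)) = 1 / (1 − e^(−0.01440×45.0)) = 1 / (1 − 0.5231) = 2.097
Loading dose = maintenance dose × R = 689 × 2.097 ≈ 1440 mg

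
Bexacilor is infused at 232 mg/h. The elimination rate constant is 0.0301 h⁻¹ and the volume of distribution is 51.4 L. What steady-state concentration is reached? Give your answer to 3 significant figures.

CL = k · V = 0.0301 × 51.4 = 1.547 L/h
Css = rate / CL = 232 / 1.547 ≈ 150 mg/L

150 mg/L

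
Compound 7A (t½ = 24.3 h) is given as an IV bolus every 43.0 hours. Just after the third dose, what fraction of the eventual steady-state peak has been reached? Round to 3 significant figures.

0.975

k = ln 2 / 24.3 = 0.02852 h⁻¹
f_n = 1 − e^(−nkτ) = 1 − e^(−3 × 0.02852 × 43.0) = 1 − e^(−3.680) = 1 − 0.02523 ≈ 0.975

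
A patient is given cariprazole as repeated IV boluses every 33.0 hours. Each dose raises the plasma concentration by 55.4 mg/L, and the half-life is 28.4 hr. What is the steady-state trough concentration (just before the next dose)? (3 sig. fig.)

44.8 mg/L

k = ln 2 / 28.4 = 0.02441 hr⁻¹
Fraction remaining after one interval: e^(−kτ) = e^(−0.02441 × 33.0) = 0.4469
R = 1 / (1 − 0.4469) = 1.808
Css,max = 55.4 × 1.808 = 100.2 mg/L
Css,min = Css,max × e^(−kτ) = 100.2 × 0.4469 ≈ 44.8 mg/L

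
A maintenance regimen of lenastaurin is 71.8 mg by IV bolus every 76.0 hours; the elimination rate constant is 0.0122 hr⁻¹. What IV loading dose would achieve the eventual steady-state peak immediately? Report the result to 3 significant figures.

119 mg

Accumulation ratio R = 1 / (1 − e^(−kτ)) = 1 / (1 − e^(−0.01220×76.0)) = 1 / (1 − 0.3957) = 1.655
Loading dose = maintenance dose × R = 71.8 × 1.655 ≈ 119 mg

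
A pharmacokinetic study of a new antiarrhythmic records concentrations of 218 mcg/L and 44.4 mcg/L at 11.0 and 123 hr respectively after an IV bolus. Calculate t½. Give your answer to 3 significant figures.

48.8 hours

k = ln(C₁/C₂) / (t₂ − t₁) = ln(218/44.4) / (123 − 11.0)
  = 1.591 / 112.0 = 0.01421 hr⁻¹
t½ = ln 2 / k = ln 2 / 0.01421 ≈ 48.8 hours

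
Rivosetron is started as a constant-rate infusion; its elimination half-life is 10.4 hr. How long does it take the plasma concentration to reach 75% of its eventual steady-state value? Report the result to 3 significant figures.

20.8 hours

k = ln 2 / 10.4 = 0.06665 hr⁻¹
f = 1 − e^(−kt)  ⇒  t = −ln(1 − f) / k
t = −ln(1 − 0.75) / 0.06665 = 1.386 / 0.06665 ≈ 20.8 hours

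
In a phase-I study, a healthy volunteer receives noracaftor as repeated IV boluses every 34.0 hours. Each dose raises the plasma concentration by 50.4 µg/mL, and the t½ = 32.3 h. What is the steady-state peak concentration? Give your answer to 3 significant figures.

k = ln 2 / 32.3 = 0.02146 h⁻¹
Fraction remaining after one interval: e^(−kτ) = e^(−0.02146 × 34.0) = 0.4821
R = 1 / (1 − 0.4821) = 1.931
Css,max = 50.4 × 1.931 ≈ 97.3 µg/mL

97.3 µg/mL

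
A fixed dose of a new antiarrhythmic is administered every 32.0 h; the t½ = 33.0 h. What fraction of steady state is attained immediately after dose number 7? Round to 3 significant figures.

k = ln 2 / 33.0 = 0.02100 h⁻¹
f_n = 1 − e^(−nkτ) = 1 − e^(−7 × 0.02100 × 32.0) = 1 − e^(−4.705) = 1 − 0.009050 ≈ 0.991

0.991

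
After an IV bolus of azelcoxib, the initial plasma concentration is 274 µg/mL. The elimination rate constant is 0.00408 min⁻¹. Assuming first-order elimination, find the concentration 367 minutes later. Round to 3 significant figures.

61.3 µg/mL

C(t) = C₀ e^(−kt) = 274 × e^(−0.004080 × 367) = 274 × e^(−1.497) = 274 × 0.2237 ≈ 61.3 µg/mL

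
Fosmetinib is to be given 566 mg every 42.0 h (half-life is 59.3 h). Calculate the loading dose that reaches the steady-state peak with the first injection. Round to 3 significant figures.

1460 mg

k = ln 2 / 59.3 = 0.01169 h⁻¹
Accumulation ratio R = 1 / (1 − e^(−kτ)) = 1 / (1 − e^(−0.01169×42.0)) = 1 / (1 − 0.6121) = 2.578
Loading dose = maintenance dose × R = 566 × 2.578 ≈ 1460 mg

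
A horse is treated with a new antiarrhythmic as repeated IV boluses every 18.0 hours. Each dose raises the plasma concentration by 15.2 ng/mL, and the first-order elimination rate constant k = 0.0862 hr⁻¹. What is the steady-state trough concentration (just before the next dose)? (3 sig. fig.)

Fraction remaining after one interval: e^(−kτ) = e^(−0.08620 × 18.0) = 0.2119
R = 1 / (1 − 0.2119) = 1.269
Css,max = 15.2 × 1.269 = 19.29 ng/mL
Css,min = Css,max × e^(−kτ) = 19.29 × 0.2119 ≈ 4.09 ng/mL

4.09 ng/mL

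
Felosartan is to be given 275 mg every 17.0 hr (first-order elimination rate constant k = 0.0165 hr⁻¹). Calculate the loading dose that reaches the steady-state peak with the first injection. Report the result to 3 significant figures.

1120 mg

Accumulation ratio R = 1 / (1 − e^(−kτ)) = 1 / (1 − e^(−0.01650×17.0)) = 1 / (1 − 0.7554) = 4.088
Loading dose = maintenance dose × R = 275 × 4.088 ≈ 1120 mg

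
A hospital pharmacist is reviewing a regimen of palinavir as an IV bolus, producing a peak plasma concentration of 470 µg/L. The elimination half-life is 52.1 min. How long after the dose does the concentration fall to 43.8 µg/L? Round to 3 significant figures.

178 minutes

k = ln 2 / 52.1 = 0.01330 min⁻¹
C(t) = C₀ e^(−kt)  ⇒  t = ln(C₀/C) / k
t = ln(470/43.8) / 0.01330 = 2.373 / 0.01330 ≈ 178 minutes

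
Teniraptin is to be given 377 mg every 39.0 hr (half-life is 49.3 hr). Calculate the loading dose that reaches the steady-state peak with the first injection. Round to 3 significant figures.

k = ln 2 / 49.3 = 0.01406 hr⁻¹
Accumulation ratio R = 1 / (1 − e^(−kτ)) = 1 / (1 − e^(−0.01406×39.0)) = 1 / (1 − 0.5779) = 2.369
Loading dose = maintenance dose × R = 377 × 2.369 ≈ 893 mg

893 mg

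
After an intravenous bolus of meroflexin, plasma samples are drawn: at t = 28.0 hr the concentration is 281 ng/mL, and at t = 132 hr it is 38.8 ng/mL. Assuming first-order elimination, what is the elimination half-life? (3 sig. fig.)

k = ln(C₁/C₂) / (t₂ − t₁) = ln(281/38.8) / (132 − 28.0)
  = 1.980 / 104.0 = 0.01904 hr⁻¹
t½ = ln 2 / k = ln 2 / 0.01904 ≈ 36.4 hours

36.4 hours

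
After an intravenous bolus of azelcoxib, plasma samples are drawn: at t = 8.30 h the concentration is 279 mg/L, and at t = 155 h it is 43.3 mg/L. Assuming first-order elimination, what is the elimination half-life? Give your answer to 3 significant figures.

54.6 hours

k = ln(C₁/C₂) / (t₂ − t₁) = ln(279/43.3) / (155 − 8.30)
  = 1.863 / 146.7 = 0.01270 h⁻¹
t½ = ln 2 / k = ln 2 / 0.01270 ≈ 54.6 hours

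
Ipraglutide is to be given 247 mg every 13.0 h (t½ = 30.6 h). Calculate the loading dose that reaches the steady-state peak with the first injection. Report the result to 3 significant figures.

k = ln 2 / 30.6 = 0.02265 h⁻¹
Accumulation ratio R = 1 / (1 − e^(−kτ)) = 1 / (1 − e^(−0.02265×13.0)) = 1 / (1 − 0.7449) = 3.920
Loading dose = maintenance dose × R = 247 × 3.920 ≈ 968 mg

968 mg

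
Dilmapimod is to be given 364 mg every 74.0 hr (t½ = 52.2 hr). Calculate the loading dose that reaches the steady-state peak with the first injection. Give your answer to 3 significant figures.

k = ln 2 / 52.2 = 0.01328 hr⁻¹
Accumulation ratio R = 1 / (1 − e^(−kτ)) = 1 / (1 − e^(−0.01328×74.0)) = 1 / (1 − 0.3743) = 1.598
Loading dose = maintenance dose × R = 364 × 1.598 ≈ 582 mg

582 mg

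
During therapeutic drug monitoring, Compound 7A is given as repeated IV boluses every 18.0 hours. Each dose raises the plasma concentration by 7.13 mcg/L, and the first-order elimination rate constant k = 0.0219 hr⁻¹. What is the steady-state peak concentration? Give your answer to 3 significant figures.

21.9 mcg/L

Fraction remaining after one interval: e^(−kτ) = e^(−0.02190 × 18.0) = 0.6742
R = 1 / (1 − 0.6742) = 3.070
Css,max = 7.13 × 3.070 ≈ 21.9 mcg/L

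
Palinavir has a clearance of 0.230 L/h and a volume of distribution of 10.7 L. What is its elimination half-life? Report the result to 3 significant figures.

k = CL / V = 0.230 / 10.7 = 0.02150 h⁻¹
t½ = ln 2 / k = ln 2 / 0.02150 ≈ 32.2 hours

32.2 hours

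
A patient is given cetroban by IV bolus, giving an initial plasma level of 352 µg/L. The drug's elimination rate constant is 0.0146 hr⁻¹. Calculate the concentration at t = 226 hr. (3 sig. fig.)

C(t) = C₀ e^(−kt) = 352 × e^(−0.01460 × 226) = 352 × e^(−3.300) = 352 × 0.03690 ≈ 13.0 µg/L

13.0 µg/L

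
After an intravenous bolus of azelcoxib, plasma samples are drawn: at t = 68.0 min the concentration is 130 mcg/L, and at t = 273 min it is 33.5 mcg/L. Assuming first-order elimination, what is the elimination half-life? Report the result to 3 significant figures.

k = ln(C₁/C₂) / (t₂ − t₁) = ln(130/33.5) / (273 − 68.0)
  = 1.356 / 205.0 = 0.006615 min⁻¹
t½ = ln 2 / k = ln 2 / 0.006615 ≈ 105 minutes

105 minutes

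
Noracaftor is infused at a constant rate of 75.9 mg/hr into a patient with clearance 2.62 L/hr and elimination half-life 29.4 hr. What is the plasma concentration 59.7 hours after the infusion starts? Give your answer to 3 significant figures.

Css = rate / CL = 75.9 / 2.62 = 28.97 µg/mL
k = ln 2 / 29.4 = 0.02358 hr⁻¹
C(t) = Css (1 − e^(−kt)) = 28.97 × (1 − e^(−1.408)) = 28.97 × 0.7552 ≈ 21.9 µg/mL

21.9 µg/mL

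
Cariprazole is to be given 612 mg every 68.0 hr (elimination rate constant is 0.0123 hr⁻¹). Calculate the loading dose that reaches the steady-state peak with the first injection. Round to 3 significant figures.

1080 mg

Accumulation ratio R = 1 / (1 − e^(−kτ)) = 1 / (1 − e^(−0.01230×68.0)) = 1 / (1 − 0.4333) = 1.765
Loading dose = maintenance dose × R = 612 × 1.765 ≈ 1080 mg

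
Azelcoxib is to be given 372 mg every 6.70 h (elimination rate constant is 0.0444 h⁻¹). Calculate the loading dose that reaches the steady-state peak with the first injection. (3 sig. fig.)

1450 mg

Accumulation ratio R = 1 / (1 − e^(−kτ)) = 1 / (1 − e^(−0.04440×6.70)) = 1 / (1 − 0.7427) = 3.886
Loading dose = maintenance dose × R = 372 × 3.886 ≈ 1450 mg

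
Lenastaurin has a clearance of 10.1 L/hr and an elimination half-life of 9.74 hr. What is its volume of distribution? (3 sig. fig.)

142 L

k = ln 2 / t½ = ln 2 / 9.74 = 0.07117 hr⁻¹
V = CL / k = 10.1 / 0.07117 ≈ 142 L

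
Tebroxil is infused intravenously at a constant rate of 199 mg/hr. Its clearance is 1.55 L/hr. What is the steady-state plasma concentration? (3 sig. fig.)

128 mg/L

Css = infusion rate / CL = 199 / 1.55 ≈ 128 mg/L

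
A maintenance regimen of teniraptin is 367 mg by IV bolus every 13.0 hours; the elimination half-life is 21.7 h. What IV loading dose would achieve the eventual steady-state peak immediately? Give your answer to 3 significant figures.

k = ln 2 / 21.7 = 0.03194 h⁻¹
Accumulation ratio R = 1 / (1 − e^(−kτ)) = 1 / (1 − e^(−0.03194×13.0)) = 1 / (1 − 0.6602) = 2.943
Loading dose = maintenance dose × R = 367 × 2.943 ≈ 1080 mg

1080 mg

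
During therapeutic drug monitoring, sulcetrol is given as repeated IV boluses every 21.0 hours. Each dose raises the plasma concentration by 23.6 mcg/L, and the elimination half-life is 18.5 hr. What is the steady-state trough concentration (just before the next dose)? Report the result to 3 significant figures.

19.7 mcg/L

k = ln 2 / 18.5 = 0.03747 hr⁻¹
Fraction remaining after one interval: e^(−kτ) = e^(−0.03747 × 21.0) = 0.4553
R = 1 / (1 − 0.4553) = 1.836
Css,max = 23.6 × 1.836 = 43.33 mcg/L
Css,min = Css,max × e^(−kτ) = 43.33 × 0.4553 ≈ 19.7 mcg/L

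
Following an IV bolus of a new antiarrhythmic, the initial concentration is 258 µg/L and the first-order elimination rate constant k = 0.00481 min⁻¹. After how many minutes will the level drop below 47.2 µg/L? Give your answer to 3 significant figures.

353 minutes

C(t) = C₀ e^(−kt)  ⇒  t = ln(C₀/C) / k
t = ln(258/47.2) / 0.004810 = 1.699 / 0.004810 ≈ 353 minutes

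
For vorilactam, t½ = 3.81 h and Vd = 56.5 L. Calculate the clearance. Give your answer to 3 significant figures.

10.3 L/h

k = ln 2 / t½ = ln 2 / 3.81 = 0.1819 h⁻¹
CL = k · V = 0.1819 × 56.5 ≈ 10.3 L/h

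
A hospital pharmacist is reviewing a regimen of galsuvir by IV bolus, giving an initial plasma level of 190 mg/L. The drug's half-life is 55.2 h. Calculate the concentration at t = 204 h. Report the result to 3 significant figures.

14.7 mg/L

k = ln 2 / 55.2 = 0.01256 h⁻¹
C(t) = C₀ e^(−kt) = 190 × e^(−0.01256 × 204) = 190 × e^(−2.562) = 190 × 0.07718 ≈ 14.7 mg/L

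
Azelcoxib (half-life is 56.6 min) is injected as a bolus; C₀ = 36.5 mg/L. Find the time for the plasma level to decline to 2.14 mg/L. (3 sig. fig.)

k = ln 2 / 56.6 = 0.01225 min⁻¹
C(t) = C₀ e^(−kt)  ⇒  t = ln(C₀/C) / k
t = ln(36.5/2.14) / 0.01225 = 2.837 / 0.01225 ≈ 232 minutes

232 minutes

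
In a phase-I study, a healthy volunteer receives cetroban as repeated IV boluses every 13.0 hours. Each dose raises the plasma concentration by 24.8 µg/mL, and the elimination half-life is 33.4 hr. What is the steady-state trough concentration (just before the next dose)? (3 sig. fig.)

k = ln 2 / 33.4 = 0.02075 hr⁻¹
Fraction remaining after one interval: e^(−kτ) = e^(−0.02075 × 13.0) = 0.7635
R = 1 / (1 − 0.7635) = 4.229
Css,max = 24.8 × 4.229 = 104.9 µg/mL
Css,min = Css,max × e^(−kτ) = 104.9 × 0.7635 ≈ 80.1 µg/mL

80.1 µg/mL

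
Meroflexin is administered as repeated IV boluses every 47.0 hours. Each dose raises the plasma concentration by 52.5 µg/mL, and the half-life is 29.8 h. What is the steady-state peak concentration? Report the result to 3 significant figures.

k = ln 2 / 29.8 = 0.02326 h⁻¹
Fraction remaining after one interval: e^(−kτ) = e^(−0.02326 × 47.0) = 0.3351
R = 1 / (1 − 0.3351) = 1.504
Css,max = 52.5 × 1.504 ≈ 79.0 µg/mL

79.0 µg/mL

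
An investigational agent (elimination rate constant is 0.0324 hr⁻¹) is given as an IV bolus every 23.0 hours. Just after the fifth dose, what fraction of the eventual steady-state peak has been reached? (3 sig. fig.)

0.976

f_n = 1 − e^(−nkτ) = 1 − e^(−5 × 0.03240 × 23.0) = 1 − e^(−3.726) = 1 − 0.02409 ≈ 0.976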